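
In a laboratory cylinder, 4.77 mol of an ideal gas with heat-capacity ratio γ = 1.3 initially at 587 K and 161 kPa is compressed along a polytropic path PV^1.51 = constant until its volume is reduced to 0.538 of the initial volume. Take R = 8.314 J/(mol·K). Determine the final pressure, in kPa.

V₁ = nRT₁/P₁ = 4.77×8.314×587/161 = 145 L.
Polytropic n=1.51: T₂ = T₁(V₁/V₂)^(n−1) = 587×(1.86)^0.51 = 805 K; P₂ = P₁(V₁/V₂)^n = 411 kPa.

411 kPa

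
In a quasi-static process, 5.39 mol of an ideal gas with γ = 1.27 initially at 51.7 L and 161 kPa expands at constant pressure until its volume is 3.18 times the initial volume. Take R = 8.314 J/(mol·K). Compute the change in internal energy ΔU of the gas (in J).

67200 J

T₁ = P₁V₁/(nR) = 161×51.7/(5.39×8.314) = 186 K.
Isobaric: P stays 161 kPa; V/T = const ⇒ T₂ = 591 K, V₂ = 164 L.
For an ideal gas ΔU = nCvΔT with Cv = R/(γ−1) = 30.8 J/(mol·K).
ΔU = 5.39×30.8×(591−186) = 67200 J.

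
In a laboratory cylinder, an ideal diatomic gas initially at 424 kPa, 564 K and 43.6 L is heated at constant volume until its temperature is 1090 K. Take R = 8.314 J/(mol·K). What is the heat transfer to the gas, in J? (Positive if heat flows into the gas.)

n = P₁V₁/(RT₁) = 424×43.6/(8.314×564) = 3.94 mol.
Isochoric: V stays 43.6 L; P/T = const ⇒ T₂ = 1090 K, P₂ = 819 kPa.
W = 0 (no volume change).
ΔU = nCvΔT = 3.94×20.8×(1090−564) = 43100 J.
Q = ΔU = 43100 J.

43100 J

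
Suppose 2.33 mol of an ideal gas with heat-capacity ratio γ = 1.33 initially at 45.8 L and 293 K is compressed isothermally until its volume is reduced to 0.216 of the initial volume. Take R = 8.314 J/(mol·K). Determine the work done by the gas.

P₁ = nRT₁/V₁ = 2.33×8.314×293/45.8 = 124 kPa.
Isothermal: T stays 293 K; PV = const ⇒ V₂ = 9.89 L, P₂ = 574 kPa.
W = nRT ln(V₂/V₁) = 2.33×8.314×293×ln(0.216) = -8700 J.

-8700 J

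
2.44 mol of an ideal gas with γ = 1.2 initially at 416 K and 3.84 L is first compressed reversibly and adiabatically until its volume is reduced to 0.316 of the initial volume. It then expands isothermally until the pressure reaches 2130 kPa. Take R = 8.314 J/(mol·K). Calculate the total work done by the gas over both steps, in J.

P₁ = nRT₁/V₁ = 2.44×8.314×416/3.84 = 2200 kPa.
Step 1 — Adiabatic: TV^(γ−1) = const ⇒ T₂ = 416×(3.16)^0.200 = 524 K; PV^γ = const ⇒ P₂ = 8760 kPa.
ΔU = nCvΔT = 2.44×41.6×(524−416) = 10900 J.
Q = 0 for an adiabatic process, so W = −ΔU = -10900 J.
State after step 1: P = 8760 kPa, V = 1.21 L, T = 524 K.
Step 2 — Isothermal: T stays 524 K; PV = const ⇒ V₂ = 4.99 L, P₂ = 2130 kPa.
ΔU = 0 (ideal gas, T constant).
W = nRT ln(V₂/V₁) = 2.44×8.314×524×ln(4.11) = 15000 J.
Q = ΔU + W = 15000 J.
Net over both steps: W = 4090 J, Q = 15000 J, ΔU = 10900 J.

4090 J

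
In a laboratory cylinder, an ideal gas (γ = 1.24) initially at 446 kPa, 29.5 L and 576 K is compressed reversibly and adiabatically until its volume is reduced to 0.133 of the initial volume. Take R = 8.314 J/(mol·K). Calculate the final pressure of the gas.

5440 kPa

Adiabatic: TV^(γ−1) = const ⇒ T₂ = 576×(7.52)^0.240 = 935 K; PV^γ = const ⇒ P₂ = 5440 kPa.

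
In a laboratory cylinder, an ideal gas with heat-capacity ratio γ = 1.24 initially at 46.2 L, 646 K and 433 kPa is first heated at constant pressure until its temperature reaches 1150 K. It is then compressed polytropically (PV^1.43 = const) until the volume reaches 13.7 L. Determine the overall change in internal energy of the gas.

n = P₁V₁/(RT₁) = 433×46.2/(8.314×646) = 3.72 mol.
Step 1 — Isobaric: P stays 433 kPa; V/T = const ⇒ T₂ = 1150 K, V₂ = 82.2 L.
W = PΔV = 433×(82.2−46.2) kPa·L = 15600 J.
ΔU = nCvΔT = 3.72×34.6×(1150−646) = 65000 J.
Q = ΔU + W = nCpΔT = 80600 J.
State after step 1: P = 433 kPa, V = 82.2 L, T = 1150 K.
Step 2 — Polytropic n=1.43: T₂ = T₁(V₁/V₂)^(n−1) = 1150×(6.00)^0.43 = 2490 K; P₂ = P₁(V₁/V₂)^n = 5620 kPa.
W = (P₁V₁−P₂V₂)/(n−1) = (433×82.2−5620×13.7)/0.43 = -96200 J.
ΔU = nCvΔT = 3.72×34.6×(2490−1150) = 172000 J.
Q = ΔU + W = 76100 J.
Net over both steps: W = -80600 J, Q = 157000 J, ΔU = 237000 J.

237000 J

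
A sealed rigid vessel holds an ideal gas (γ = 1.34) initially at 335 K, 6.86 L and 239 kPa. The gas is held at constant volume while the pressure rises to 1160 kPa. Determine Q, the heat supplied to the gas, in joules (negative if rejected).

18600 J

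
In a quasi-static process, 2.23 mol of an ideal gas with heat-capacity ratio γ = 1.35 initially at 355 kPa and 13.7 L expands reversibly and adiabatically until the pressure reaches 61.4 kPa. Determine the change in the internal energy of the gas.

T₁ = P₁V₁/(nR) = 355×13.7/(2.23×8.314) = 262 K.
Adiabatic: T₂/T₁ = (P₂/P₁)^((γ−1)/γ) ⇒ T₂ = 262×(0.173)^0.259 = 166 K; V₂ = 50.3 L.
For an ideal gas ΔU = nCvΔT with Cv = R/(γ−1) = 23.8 J/(mol·K).
ΔU = 2.23×23.8×(166−262) = -5080 J.

-5080 J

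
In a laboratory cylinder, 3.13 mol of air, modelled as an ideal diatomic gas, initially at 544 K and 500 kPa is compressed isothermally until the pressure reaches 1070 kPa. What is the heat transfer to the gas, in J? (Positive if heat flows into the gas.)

-10800 J

V₁ = nRT₁/P₁ = 3.13×8.314×544/500 = 28.3 L.
Isothermal: T stays 544 K; PV = const ⇒ V₂ = 13.2 L, P₂ = 1070 kPa.
ΔU = 0 (ideal gas, T constant).
W = nRT ln(V₂/V₁) = 3.13×8.314×544×ln(0.467) = -10800 J.
Q = ΔU + W = -10800 J.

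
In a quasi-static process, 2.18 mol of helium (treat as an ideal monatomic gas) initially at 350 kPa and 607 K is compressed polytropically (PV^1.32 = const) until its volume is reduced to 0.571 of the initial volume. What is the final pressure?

V₁ = nRT₁/P₁ = 2.18×8.314×607/350 = 31.4 L.
Polytropic n=1.32: T₂ = T₁(V₁/V₂)^(n−1) = 607×(1.75)^0.32 = 726 K; P₂ = P₁(V₁/V₂)^n = 733 kPa.

733 kPa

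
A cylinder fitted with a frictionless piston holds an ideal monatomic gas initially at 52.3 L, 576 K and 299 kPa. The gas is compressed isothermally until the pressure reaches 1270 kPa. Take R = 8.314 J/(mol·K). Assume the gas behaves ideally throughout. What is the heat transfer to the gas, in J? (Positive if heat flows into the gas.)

-22600 J

n = P₁V₁/(RT₁) = 299×52.3/(8.314×576) = 3.27 mol.
Isothermal: T stays 576 K; PV = const ⇒ V₂ = 12.3 L, P₂ = 1270 kPa.
ΔU = 0 (ideal gas, T constant).
W = nRT ln(V₂/V₁) = 3.27×8.314×576×ln(0.235) = -22600 J.
Q = ΔU + W = -22600 J.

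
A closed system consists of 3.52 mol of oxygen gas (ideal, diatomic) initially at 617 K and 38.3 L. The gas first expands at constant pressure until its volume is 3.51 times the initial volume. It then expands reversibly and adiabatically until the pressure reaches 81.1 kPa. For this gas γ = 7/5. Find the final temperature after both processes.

1310 K

P₁ = nRT₁/V₁ = 3.52×8.314×617/38.3 = 471 kPa.
Step 1 — Isobaric: P stays 471 kPa; V/T = const ⇒ T₂ = 2170 K, V₂ = 134 L.
W = PΔV = 471×(134−38.3) kPa·L = 45300 J.
ΔU = nCvΔT = 3.52×20.8×(2170−617) = 113000 J.
Q = ΔU + W = nCpΔT = 159000 J.
State after step 1: P = 471 kPa, V = 134 L, T = 2170 K.
Step 2 — Adiabatic: T₂/T₁ = (P₂/P₁)^((γ−1)/γ) ⇒ T₂ = 2170×(0.172)^0.286 = 1310 K; V₂ = 473 L.
ΔU = nCvΔT = 3.52×20.8×(1310−2170) = -62600 J.
Q = 0 for an adiabatic process, so W = −ΔU = 62600 J.
Net over both steps: W = 108000 J, Q = 159000 J, ΔU = 50700 J.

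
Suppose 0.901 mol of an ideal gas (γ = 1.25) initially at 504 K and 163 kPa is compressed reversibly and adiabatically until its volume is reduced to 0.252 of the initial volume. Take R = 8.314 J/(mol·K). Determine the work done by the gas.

V₁ = nRT₁/P₁ = 0.901×8.314×504/163 = 23.2 L.
Adiabatic: TV^(γ−1) = const ⇒ T₂ = 504×(3.97)^0.250 = 711 K; PV^γ = const ⇒ P₂ = 913 kPa.
ΔU = nCvΔT = 0.901×33.3×(711−504) = 6210 J.
Q = 0 for an adiabatic process, so W = −ΔU = -6210 J.

-6210 J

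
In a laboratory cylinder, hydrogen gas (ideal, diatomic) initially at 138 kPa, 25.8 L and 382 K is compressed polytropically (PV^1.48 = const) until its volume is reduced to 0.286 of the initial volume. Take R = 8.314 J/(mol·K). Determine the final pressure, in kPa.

880 kPa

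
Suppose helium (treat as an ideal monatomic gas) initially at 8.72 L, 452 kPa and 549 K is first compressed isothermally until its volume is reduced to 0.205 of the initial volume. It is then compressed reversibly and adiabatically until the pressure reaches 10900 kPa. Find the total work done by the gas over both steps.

-11500 J

n = P₁V₁/(RT₁) = 452×8.72/(8.314×549) = 0.864 mol.
Step 1 — Isothermal: T stays 549 K; PV = const ⇒ V₂ = 1.79 L, P₂ = 2200 kPa.
ΔU = 0 (ideal gas, T constant).
W = nRT ln(V₂/V₁) = 0.864×8.314×549×ln(0.205) = -6250 J.
Q = ΔU + W = -6250 J.
State after step 1: P = 2200 kPa, V = 1.79 L, T = 549 K.
Step 2 — Adiabatic: T₂/T₁ = (P₂/P₁)^((γ−1)/γ) ⇒ T₂ = 549×(4.94)^0.400 = 1040 K; V₂ = 0.685 L.
ΔU = nCvΔT = 0.864×12.5×(1040−549) = 5290 J.
Q = 0 for an adiabatic process, so W = −ΔU = -5290 J.
Net over both steps: W = -11500 J, Q = -6250 J, ΔU = 5290 J.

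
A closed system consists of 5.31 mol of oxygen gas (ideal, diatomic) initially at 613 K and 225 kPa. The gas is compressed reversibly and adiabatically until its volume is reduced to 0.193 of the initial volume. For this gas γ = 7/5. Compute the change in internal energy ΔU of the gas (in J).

V₁ = nRT₁/P₁ = 5.31×8.314×613/225 = 120 L.
Adiabatic: TV^(γ−1) = const ⇒ T₂ = 613×(5.18)^0.400 = 1180 K; PV^γ = const ⇒ P₂ = 2250 kPa.
For an ideal gas ΔU = nCvΔT with Cv = (5/2)R = 20.8 J/(mol·K).
ΔU = 5.31×20.8×(1180−613) = 63000 J.

63000 J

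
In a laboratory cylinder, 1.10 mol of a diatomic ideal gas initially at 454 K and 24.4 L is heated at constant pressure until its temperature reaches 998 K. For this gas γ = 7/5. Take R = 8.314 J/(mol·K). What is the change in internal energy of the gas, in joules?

12400 J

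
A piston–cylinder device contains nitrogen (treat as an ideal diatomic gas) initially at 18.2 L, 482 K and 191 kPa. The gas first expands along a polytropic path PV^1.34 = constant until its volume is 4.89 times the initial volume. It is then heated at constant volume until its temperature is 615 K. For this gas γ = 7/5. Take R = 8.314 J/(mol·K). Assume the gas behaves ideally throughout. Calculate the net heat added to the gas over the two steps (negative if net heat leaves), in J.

n = P₁V₁/(RT₁) = 191×18.2/(8.314×482) = 0.867 mol.
Step 1 — Polytropic n=1.34: T₂ = T₁(V₁/V₂)^(n−1) = 482×(0.204)^0.34 = 281 K; P₂ = P₁(V₁/V₂)^n = 22.8 kPa.
W = (P₁V₁−P₂V₂)/(n−1) = (191×18.2−22.8×89.0)/0.34 = 4260 J.
ΔU = nCvΔT = 0.867×20.8×(281−482) = -3620 J.
Q = ΔU + W = 640 J.
State after step 1: P = 22.8 kPa, V = 89.0 L, T = 281 K.
Step 2 — Isochoric: V stays 89.0 L; P/T = const ⇒ T₂ = 615 K, P₂ = 49.8 kPa.
W = 0 (no volume change).
ΔU = nCvΔT = 0.867×20.8×(615−281) = 6020 J.
Q = ΔU = 6020 J.
Net over both steps: W = 4260 J, Q = 6660 J, ΔU = 2400 J.

6660 J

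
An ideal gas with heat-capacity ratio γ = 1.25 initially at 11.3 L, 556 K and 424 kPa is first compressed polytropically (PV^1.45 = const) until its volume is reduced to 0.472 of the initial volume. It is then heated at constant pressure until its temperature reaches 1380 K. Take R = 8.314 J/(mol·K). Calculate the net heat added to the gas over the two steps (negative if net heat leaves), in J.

n = P₁V₁/(RT₁) = 424×11.3/(8.314×556) = 1.04 mol.
Step 1 — Polytropic n=1.45: T₂ = T₁(V₁/V₂)^(n−1) = 556×(2.12)^0.45 = 779 K; P₂ = P₁(V₁/V₂)^n = 1260 kPa.
W = (P₁V₁−P₂V₂)/(n−1) = (424×11.3−1260×5.33)/0.45 = -4280 J.
ΔU = nCvΔT = 1.04×33.3×(779−556) = 7700 J.
Q = ΔU + W = 3420 J.
State after step 1: P = 1260 kPa, V = 5.33 L, T = 779 K.
Step 2 — Isobaric: P stays 1260 kPa; V/T = const ⇒ T₂ = 1380 K, V₂ = 9.44 L.
W = PΔV = 1260×(9.44−5.33) kPa·L = 5170 J.
ΔU = nCvΔT = 1.04×33.3×(1380−779) = 20700 J.
Q = ΔU + W = nCpΔT = 25900 J.
Net over both steps: W = 896 J, Q = 29300 J, ΔU = 28400 J.

29300 J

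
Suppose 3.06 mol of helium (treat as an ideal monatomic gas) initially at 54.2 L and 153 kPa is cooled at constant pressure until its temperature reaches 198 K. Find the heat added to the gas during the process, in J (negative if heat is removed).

-8140 J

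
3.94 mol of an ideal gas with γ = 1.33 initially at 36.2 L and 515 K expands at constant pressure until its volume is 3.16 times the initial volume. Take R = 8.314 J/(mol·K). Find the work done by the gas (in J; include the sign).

36400 J

P₁ = nRT₁/V₁ = 3.94×8.314×515/36.2 = 466 kPa.
Isobaric: P stays 466 kPa; V/T = const ⇒ T₂ = 1630 K, V₂ = 114 L.
W = PΔV = 466×(114−36.2) kPa·L = 36400 J.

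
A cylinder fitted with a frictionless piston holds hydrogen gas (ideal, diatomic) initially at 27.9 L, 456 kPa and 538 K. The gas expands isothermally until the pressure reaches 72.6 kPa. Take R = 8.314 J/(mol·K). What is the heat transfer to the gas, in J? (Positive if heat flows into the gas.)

23400 J

n = P₁V₁/(RT₁) = 456×27.9/(8.314×538) = 2.84 mol.
Isothermal: T stays 538 K; PV = const ⇒ V₂ = 175 L, P₂ = 72.6 kPa.
ΔU = 0 (ideal gas, T constant).
W = nRT ln(V₂/V₁) = 2.84×8.314×538×ln(6.28) = 23400 J.
Q = ΔU + W = 23400 J.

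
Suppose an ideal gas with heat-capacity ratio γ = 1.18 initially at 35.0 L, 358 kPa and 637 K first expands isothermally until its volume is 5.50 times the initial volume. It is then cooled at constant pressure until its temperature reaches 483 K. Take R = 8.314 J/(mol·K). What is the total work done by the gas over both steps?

n = P₁V₁/(RT₁) = 358×35.0/(8.314×637) = 2.37 mol.
Step 1 — Isothermal: T stays 637 K; PV = const ⇒ V₂ = 192 L, P₂ = 65.1 kPa.
ΔU = 0 (ideal gas, T constant).
W = nRT ln(V₂/V₁) = 2.37×8.314×637×ln(5.50) = 21400 J.
Q = ΔU + W = 21400 J.
State after step 1: P = 65.1 kPa, V = 192 L, T = 637 K.
Step 2 — Isobaric: P stays 65.1 kPa; V/T = const ⇒ T₂ = 483 K, V₂ = 146 L.
W = PΔV = 65.1×(146−192) kPa·L = -3030 J.
ΔU = nCvΔT = 2.37×46.2×(483−637) = -16800 J.
Q = ΔU + W = nCpΔT = -19900 J.
Net over both steps: W = 18300 J, Q = 1500 J, ΔU = -16800 J.

18300 J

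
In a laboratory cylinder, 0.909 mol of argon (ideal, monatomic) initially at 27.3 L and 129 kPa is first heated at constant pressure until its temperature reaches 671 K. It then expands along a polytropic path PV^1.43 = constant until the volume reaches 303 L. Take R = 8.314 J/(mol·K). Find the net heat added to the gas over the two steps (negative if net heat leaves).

6320 J

T₁ = P₁V₁/(nR) = 129×27.3/(0.909×8.314) = 466 K.
Step 1 — Isobaric: P stays 129 kPa; V/T = const ⇒ T₂ = 671 K, V₂ = 39.3 L.
W = PΔV = 129×(39.3−27.3) kPa·L = 1550 J.
ΔU = nCvΔT = 0.909×12.5×(671−466) = 2320 J.
Q = ΔU + W = nCpΔT = 3870 J.
State after step 1: P = 129 kPa, V = 39.3 L, T = 671 K.
Step 2 — Polytropic n=1.43: T₂ = T₁(V₁/V₂)^(n−1) = 671×(0.130)^0.43 = 279 K; P₂ = P₁(V₁/V₂)^n = 6.95 kPa.
W = (P₁V₁−P₂V₂)/(n−1) = (129×39.3−6.95×303)/0.43 = 6890 J.
ΔU = nCvΔT = 0.909×12.5×(279−671) = -4450 J.
Q = ΔU + W = 2450 J.
Net over both steps: W = 8440 J, Q = 6320 J, ΔU = -2120 J.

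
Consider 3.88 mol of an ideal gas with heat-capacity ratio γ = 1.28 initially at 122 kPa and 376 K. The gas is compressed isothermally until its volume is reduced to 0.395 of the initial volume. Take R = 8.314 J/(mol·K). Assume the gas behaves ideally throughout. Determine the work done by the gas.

V₁ = nRT₁/P₁ = 3.88×8.314×376/122 = 99.4 L.
Isothermal: T stays 376 K; PV = const ⇒ V₂ = 39.3 L, P₂ = 309 kPa.
W = nRT ln(V₂/V₁) = 3.88×8.314×376×ln(0.395) = -11300 J.

-11300 J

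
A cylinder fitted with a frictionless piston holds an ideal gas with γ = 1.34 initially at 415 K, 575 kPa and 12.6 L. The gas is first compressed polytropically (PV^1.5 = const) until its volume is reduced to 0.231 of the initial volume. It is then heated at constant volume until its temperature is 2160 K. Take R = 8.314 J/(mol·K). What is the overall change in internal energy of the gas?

89600 J

n = P₁V₁/(RT₁) = 575×12.6/(8.314×415) = 2.10 mol.
Step 1 — Polytropic n=1.5: T₂ = T₁(V₁/V₂)^(n−1) = 415×(4.33)^0.50 = 863 K; P₂ = P₁(V₁/V₂)^n = 5180 kPa.
W = (P₁V₁−P₂V₂)/(n−1) = (575×12.6−5180×2.91)/0.50 = -15700 J.
ΔU = nCvΔT = 2.10×24.5×(863−415) = 23000 J.
Q = ΔU + W = 7370 J.
State after step 1: P = 5180 kPa, V = 2.91 L, T = 863 K.
Step 2 — Isochoric: V stays 2.91 L; P/T = const ⇒ T₂ = 2160 K, P₂ = 13000 kPa.
W = 0 (no volume change).
ΔU = nCvΔT = 2.10×24.5×(2160−863) = 66600 J.
Q = ΔU = 66600 J.
Net over both steps: W = -15700 J, Q = 73900 J, ΔU = 89600 J.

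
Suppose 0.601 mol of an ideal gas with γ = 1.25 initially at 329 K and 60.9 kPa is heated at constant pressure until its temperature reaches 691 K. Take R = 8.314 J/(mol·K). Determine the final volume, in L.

56.7 L

V₁ = nRT₁/P₁ = 0.601×8.314×329/60.9 = 27.0 L.
Isobaric: P stays 60.9 kPa; V/T = const ⇒ T₂ = 691 K, V₂ = 56.7 L.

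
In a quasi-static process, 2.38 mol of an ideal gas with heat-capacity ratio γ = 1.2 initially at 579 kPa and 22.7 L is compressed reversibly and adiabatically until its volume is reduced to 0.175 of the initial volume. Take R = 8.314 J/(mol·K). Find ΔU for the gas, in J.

T₁ = P₁V₁/(nR) = 579×22.7/(2.38×8.314) = 664 K.
Adiabatic: TV^(γ−1) = const ⇒ T₂ = 664×(5.71)^0.200 = 941 K; PV^γ = const ⇒ P₂ = 4690 kPa.
For an ideal gas ΔU = nCvΔT with Cv = R/(γ−1) = 41.6 J/(mol·K).
ΔU = 2.38×41.6×(941−664) = 27400 J.

27400 J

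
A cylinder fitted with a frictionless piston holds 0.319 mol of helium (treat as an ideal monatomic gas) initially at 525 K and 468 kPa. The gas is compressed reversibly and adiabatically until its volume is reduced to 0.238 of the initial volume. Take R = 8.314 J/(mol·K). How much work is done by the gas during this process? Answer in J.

-3350 J

V₁ = nRT₁/P₁ = 0.319×8.314×525/468 = 2.98 L.
Adiabatic: TV^(γ−1) = const ⇒ T₂ = 525×(4.20)^0.667 = 1370 K; PV^γ = const ⇒ P₂ = 5120 kPa.
ΔU = nCvΔT = 0.319×12.5×(1370−525) = 3350 J.
Q = 0 for an adiabatic process, so W = −ΔU = -3350 J.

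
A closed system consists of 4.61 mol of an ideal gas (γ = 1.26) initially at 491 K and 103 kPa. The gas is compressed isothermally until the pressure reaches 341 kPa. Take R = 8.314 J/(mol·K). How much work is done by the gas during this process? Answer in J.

-22500 J

V₁ = nRT₁/P₁ = 4.61×8.314×491/103 = 183 L.
Isothermal: T stays 491 K; PV = const ⇒ V₂ = 55.2 L, P₂ = 341 kPa.
W = nRT ln(V₂/V₁) = 4.61×8.314×491×ln(0.302) = -22500 J.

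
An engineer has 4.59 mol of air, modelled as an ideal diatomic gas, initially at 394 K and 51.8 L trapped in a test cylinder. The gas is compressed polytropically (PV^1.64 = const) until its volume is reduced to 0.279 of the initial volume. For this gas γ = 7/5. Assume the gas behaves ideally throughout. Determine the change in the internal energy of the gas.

47500 J

P₁ = nRT₁/V₁ = 4.59×8.314×394/51.8 = 290 kPa.
Polytropic n=1.64: T₂ = T₁(V₁/V₂)^(n−1) = 394×(3.58)^0.64 = 892 K; P₂ = P₁(V₁/V₂)^n = 2360 kPa.
For an ideal gas ΔU = nCvΔT with Cv = (5/2)R = 20.8 J/(mol·K).
ΔU = 4.59×20.8×(892−394) = 47500 J.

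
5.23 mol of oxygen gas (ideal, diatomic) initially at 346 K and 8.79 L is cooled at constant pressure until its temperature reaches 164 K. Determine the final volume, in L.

P₁ = nRT₁/V₁ = 5.23×8.314×346/8.79 = 1710 kPa.
Isobaric: P stays 1710 kPa; V/T = const ⇒ T₂ = 164 K, V₂ = 4.17 L.

4.17 L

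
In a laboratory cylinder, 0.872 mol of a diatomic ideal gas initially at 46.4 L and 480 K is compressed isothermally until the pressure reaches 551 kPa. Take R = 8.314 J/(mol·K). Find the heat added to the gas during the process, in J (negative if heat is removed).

-6940 J

P₁ = nRT₁/V₁ = 0.872×8.314×480/46.4 = 75.0 kPa.
Isothermal: T stays 480 K; PV = const ⇒ V₂ = 6.32 L, P₂ = 551 kPa.
ΔU = 0 (ideal gas, T constant).
W = nRT ln(V₂/V₁) = 0.872×8.314×480×ln(0.136) = -6940 J.
Q = ΔU + W = -6940 J.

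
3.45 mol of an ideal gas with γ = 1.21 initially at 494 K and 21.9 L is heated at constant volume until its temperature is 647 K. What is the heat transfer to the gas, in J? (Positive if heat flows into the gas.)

P₁ = nRT₁/V₁ = 3.45×8.314×494/21.9 = 647 kPa.
Isochoric: V stays 21.9 L; P/T = const ⇒ T₂ = 647 K, P₂ = 847 kPa.
W = 0 (no volume change).
ΔU = nCvΔT = 3.45×39.6×(647−494) = 20900 J.
Q = ΔU = 20900 J.

20900 J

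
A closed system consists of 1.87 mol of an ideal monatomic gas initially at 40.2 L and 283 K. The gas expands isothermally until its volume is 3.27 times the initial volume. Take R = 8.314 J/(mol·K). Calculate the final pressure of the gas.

33.5 kPa

P₁ = nRT₁/V₁ = 1.87×8.314×283/40.2 = 109 kPa.
Isothermal: T stays 283 K; PV = const ⇒ V₂ = 131 L, P₂ = 33.5 kPa.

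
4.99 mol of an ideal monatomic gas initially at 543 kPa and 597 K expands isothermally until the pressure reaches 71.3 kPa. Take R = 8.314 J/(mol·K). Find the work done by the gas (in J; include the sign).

50300 J

V₁ = nRT₁/P₁ = 4.99×8.314×597/543 = 45.6 L.
Isothermal: T stays 597 K; PV = const ⇒ V₂ = 347 L, P₂ = 71.3 kPa.
W = nRT ln(V₂/V₁) = 4.99×8.314×597×ln(7.62) = 50300 J.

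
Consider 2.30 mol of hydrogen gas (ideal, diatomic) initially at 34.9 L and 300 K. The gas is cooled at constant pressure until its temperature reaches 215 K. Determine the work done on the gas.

1630 J

P₁ = nRT₁/V₁ = 2.30×8.314×300/34.9 = 164 kPa.
Isobaric: P stays 164 kPa; V/T = const ⇒ T₂ = 215 K, V₂ = 25.0 L.
W = PΔV = 164×(25.0−34.9) kPa·L = -1630 J.
Work done on the gas = −W_by = 1630 J.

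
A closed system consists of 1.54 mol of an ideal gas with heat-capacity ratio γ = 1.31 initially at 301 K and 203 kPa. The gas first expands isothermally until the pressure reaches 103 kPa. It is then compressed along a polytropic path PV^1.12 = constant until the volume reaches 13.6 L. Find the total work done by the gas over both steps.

-1530 J

V₁ = nRT₁/P₁ = 1.54×8.314×301/203 = 19.0 L.
Step 1 — Isothermal: T stays 301 K; PV = const ⇒ V₂ = 37.4 L, P₂ = 103 kPa.
ΔU = 0 (ideal gas, T constant).
W = nRT ln(V₂/V₁) = 1.54×8.314×301×ln(1.97) = 2610 J.
Q = ΔU + W = 2610 J.
State after step 1: P = 103 kPa, V = 37.4 L, T = 301 K.
Step 2 — Polytropic n=1.12: T₂ = T₁(V₁/V₂)^(n−1) = 301×(2.75)^0.12 = 340 K; P₂ = P₁(V₁/V₂)^n = 320 kPa.
W = (P₁V₁−P₂V₂)/(n−1) = (103×37.4−320×13.6)/0.12 = -4150 J.
ΔU = nCvΔT = 1.54×26.8×(340−301) = 1610 J.
Q = ΔU + W = -2540 J.
Net over both steps: W = -1530 J, Q = 73.1 J, ΔU = 1610 J.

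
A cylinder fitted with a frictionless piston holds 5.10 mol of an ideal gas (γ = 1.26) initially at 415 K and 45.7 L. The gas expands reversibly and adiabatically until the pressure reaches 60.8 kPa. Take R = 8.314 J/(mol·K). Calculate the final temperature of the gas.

284 K

P₁ = nRT₁/V₁ = 5.10×8.314×415/45.7 = 385 kPa.
Adiabatic: T₂/T₁ = (P₂/P₁)^((γ−1)/γ) ⇒ T₂ = 415×(0.158)^0.206 = 284 K; V₂ = 198 L.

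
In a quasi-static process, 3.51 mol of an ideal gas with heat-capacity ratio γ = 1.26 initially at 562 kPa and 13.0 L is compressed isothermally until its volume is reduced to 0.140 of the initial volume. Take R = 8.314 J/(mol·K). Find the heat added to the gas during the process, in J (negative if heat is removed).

-14400 J

T₁ = P₁V₁/(nR) = 562×13.0/(3.51×8.314) = 250 K.
Isothermal: T stays 250 K; PV = const ⇒ V₂ = 1.82 L, P₂ = 4010 kPa.
ΔU = 0 (ideal gas, T constant).
W = nRT ln(V₂/V₁) = 3.51×8.314×250×ln(0.140) = -14400 J.
Q = ΔU + W = -14400 J.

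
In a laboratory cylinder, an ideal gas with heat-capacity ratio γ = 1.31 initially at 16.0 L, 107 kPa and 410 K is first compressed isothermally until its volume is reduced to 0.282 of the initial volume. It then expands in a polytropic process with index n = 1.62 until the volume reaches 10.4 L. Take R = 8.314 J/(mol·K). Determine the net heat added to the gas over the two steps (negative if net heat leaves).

-3280 J

n = P₁V₁/(RT₁) = 107×16.0/(8.314×410) = 0.502 mol.
Step 1 — Isothermal: T stays 410 K; PV = const ⇒ V₂ = 4.51 L, P₂ = 379 kPa.
ΔU = 0 (ideal gas, T constant).
W = nRT ln(V₂/V₁) = 0.502×8.314×410×ln(0.282) = -2170 J.
Q = ΔU + W = -2170 J.
State after step 1: P = 379 kPa, V = 4.51 L, T = 410 K.
Step 2 — Polytropic n=1.62: T₂ = T₁(V₁/V₂)^(n−1) = 410×(0.434)^0.62 = 244 K; P₂ = P₁(V₁/V₂)^n = 98.1 kPa.
W = (P₁V₁−P₂V₂)/(n−1) = (379×4.51−98.1×10.4)/0.62 = 1120 J.
ΔU = nCvΔT = 0.502×26.8×(244−410) = -2230 J.
Q = ΔU + W = -1120 J.
Net over both steps: W = -1050 J, Q = -3280 J, ΔU = -2230 J.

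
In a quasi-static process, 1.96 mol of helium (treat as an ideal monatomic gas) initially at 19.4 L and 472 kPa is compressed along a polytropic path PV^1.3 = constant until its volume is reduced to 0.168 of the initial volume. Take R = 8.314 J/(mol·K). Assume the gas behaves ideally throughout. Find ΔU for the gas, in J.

9720 J

T₁ = P₁V₁/(nR) = 472×19.4/(1.96×8.314) = 562 K.
Polytropic n=1.3: T₂ = T₁(V₁/V₂)^(n−1) = 562×(5.95)^0.30 = 960 K; P₂ = P₁(V₁/V₂)^n = 4800 kPa.
For an ideal gas ΔU = nCvΔT with Cv = (3/2)R = 12.5 J/(mol·K).
ΔU = 1.96×12.5×(960−562) = 9720 J.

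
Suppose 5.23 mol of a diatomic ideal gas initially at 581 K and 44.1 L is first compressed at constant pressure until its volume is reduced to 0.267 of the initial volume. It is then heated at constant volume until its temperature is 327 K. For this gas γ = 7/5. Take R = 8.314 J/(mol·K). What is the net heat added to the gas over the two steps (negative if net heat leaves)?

-46100 J

P₁ = nRT₁/V₁ = 5.23×8.314×581/44.1 = 573 kPa.
Step 1 — Isobaric: P stays 573 kPa; V/T = const ⇒ T₂ = 155 K, V₂ = 11.8 L.
W = PΔV = 573×(11.8−44.1) kPa·L = -18500 J.
ΔU = nCvΔT = 5.23×20.8×(155−581) = -46300 J.
Q = ΔU + W = nCpΔT = -64800 J.
State after step 1: P = 573 kPa, V = 11.8 L, T = 155 K.
Step 2 — Isochoric: V stays 11.8 L; P/T = const ⇒ T₂ = 327 K, P₂ = 1210 kPa.
W = 0 (no volume change).
ΔU = nCvΔT = 5.23×20.8×(327−155) = 18700 J.
Q = ΔU = 18700 J.
Net over both steps: W = -18500 J, Q = -46100 J, ΔU = -27600 J.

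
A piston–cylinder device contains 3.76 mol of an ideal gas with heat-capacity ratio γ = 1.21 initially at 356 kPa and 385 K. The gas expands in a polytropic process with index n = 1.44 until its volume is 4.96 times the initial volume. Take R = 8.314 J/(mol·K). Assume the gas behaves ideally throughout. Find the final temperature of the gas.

V₁ = nRT₁/P₁ = 3.76×8.314×385/356 = 33.8 L.
Polytropic n=1.44: T₂ = T₁(V₁/V₂)^(n−1) = 385×(0.202)^0.44 = 190 K; P₂ = P₁(V₁/V₂)^n = 35.5 kPa.

190 K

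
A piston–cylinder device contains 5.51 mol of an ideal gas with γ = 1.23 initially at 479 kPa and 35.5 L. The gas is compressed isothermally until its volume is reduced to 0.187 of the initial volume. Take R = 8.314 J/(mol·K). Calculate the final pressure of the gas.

T₁ = P₁V₁/(nR) = 479×35.5/(5.51×8.314) = 371 K.
Isothermal: T stays 371 K; PV = const ⇒ V₂ = 6.64 L, P₂ = 2560 kPa.

2560 kPa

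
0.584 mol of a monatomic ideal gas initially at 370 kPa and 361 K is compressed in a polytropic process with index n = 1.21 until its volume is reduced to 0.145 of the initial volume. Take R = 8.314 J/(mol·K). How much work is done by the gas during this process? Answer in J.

V₁ = nRT₁/P₁ = 0.584×8.314×361/370 = 4.74 L.
Polytropic n=1.21: T₂ = T₁(V₁/V₂)^(n−1) = 361×(6.90)^0.21 = 542 K; P₂ = P₁(V₁/V₂)^n = 3830 kPa.
W = (P₁V₁−P₂V₂)/(n−1) = (370×4.74−3830×0.687)/0.21 = -4170 J.

-4170 J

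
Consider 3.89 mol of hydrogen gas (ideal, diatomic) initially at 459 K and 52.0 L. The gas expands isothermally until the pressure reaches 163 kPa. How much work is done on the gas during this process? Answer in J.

-8320 J

P₁ = nRT₁/V₁ = 3.89×8.314×459/52.0 = 285 kPa.
Isothermal: T stays 459 K; PV = const ⇒ V₂ = 91.1 L, P₂ = 163 kPa.
W = nRT ln(V₂/V₁) = 3.89×8.314×459×ln(1.75) = 8320 J.
Work done on the gas = −W_by = -8320 J.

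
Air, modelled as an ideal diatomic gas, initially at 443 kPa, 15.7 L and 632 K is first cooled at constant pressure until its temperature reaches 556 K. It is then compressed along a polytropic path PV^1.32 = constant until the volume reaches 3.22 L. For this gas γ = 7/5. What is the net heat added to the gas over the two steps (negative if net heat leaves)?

-5200 J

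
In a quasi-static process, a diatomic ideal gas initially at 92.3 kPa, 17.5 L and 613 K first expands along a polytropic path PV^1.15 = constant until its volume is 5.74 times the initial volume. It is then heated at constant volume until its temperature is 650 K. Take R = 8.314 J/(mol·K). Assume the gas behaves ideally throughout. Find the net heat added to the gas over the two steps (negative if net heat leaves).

n = P₁V₁/(RT₁) = 92.3×17.5/(8.314×613) = 0.317 mol.
Step 1 — Polytropic n=1.15: T₂ = T₁(V₁/V₂)^(n−1) = 613×(0.174)^0.15 = 472 K; P₂ = P₁(V₁/V₂)^n = 12.4 kPa.
W = (P₁V₁−P₂V₂)/(n−1) = (92.3×17.5−12.4×100)/0.15 = 2480 J.
ΔU = nCvΔT = 0.317×20.8×(472−613) = -931 J.
Q = ΔU + W = 1550 J.
State after step 1: P = 12.4 kPa, V = 100 L, T = 472 K.
Step 2 — Isochoric: V stays 100 L; P/T = const ⇒ T₂ = 650 K, P₂ = 17.1 kPa.
W = 0 (no volume change).
ΔU = nCvΔT = 0.317×20.8×(650−472) = 1170 J.
Q = ΔU = 1170 J.
Net over both steps: W = 2480 J, Q = 2730 J, ΔU = 244 J.

2730 J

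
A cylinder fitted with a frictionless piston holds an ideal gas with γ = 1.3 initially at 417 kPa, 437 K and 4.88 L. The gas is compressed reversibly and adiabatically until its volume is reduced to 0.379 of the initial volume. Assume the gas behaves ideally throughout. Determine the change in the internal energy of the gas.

n = P₁V₁/(RT₁) = 417×4.88/(8.314×437) = 0.560 mol.
Adiabatic: TV^(γ−1) = const ⇒ T₂ = 437×(2.64)^0.300 = 585 K; PV^γ = const ⇒ P₂ = 1470 kPa.
For an ideal gas ΔU = nCvΔT with Cv = R/(γ−1) = 27.7 J/(mol·K).
ΔU = 0.560×27.7×(585−437) = 2290 J.

2290 J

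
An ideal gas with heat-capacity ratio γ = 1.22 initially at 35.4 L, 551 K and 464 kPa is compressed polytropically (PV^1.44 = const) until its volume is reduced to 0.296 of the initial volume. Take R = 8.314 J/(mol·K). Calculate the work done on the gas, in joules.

26500 J

n = P₁V₁/(RT₁) = 464×35.4/(8.314×551) = 3.59 mol.
Polytropic n=1.44: T₂ = T₁(V₁/V₂)^(n−1) = 551×(3.38)^0.44 = 941 K; P₂ = P₁(V₁/V₂)^n = 2680 kPa.
W = (P₁V₁−P₂V₂)/(n−1) = (464×35.4−2680×10.5)/0.44 = -26500 J.
Work done on the gas = −W_by = 26500 J.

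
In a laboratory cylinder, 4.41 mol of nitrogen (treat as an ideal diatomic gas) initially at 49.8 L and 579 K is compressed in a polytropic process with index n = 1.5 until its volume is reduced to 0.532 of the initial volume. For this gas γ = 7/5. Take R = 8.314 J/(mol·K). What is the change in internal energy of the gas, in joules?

19700 J

P₁ = nRT₁/V₁ = 4.41×8.314×579/49.8 = 426 kPa.
Polytropic n=1.5: T₂ = T₁(V₁/V₂)^(n−1) = 579×(1.88)^0.50 = 794 K; P₂ = P₁(V₁/V₂)^n = 1100 kPa.
For an ideal gas ΔU = nCvΔT with Cv = (5/2)R = 20.8 J/(mol·K).
ΔU = 4.41×20.8×(794−579) = 19700 J.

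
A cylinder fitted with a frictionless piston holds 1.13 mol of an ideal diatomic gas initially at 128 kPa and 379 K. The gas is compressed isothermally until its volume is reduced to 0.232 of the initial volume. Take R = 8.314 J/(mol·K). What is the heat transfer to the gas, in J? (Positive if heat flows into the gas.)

V₁ = nRT₁/P₁ = 1.13×8.314×379/128 = 27.8 L.
Isothermal: T stays 379 K; PV = const ⇒ V₂ = 6.45 L, P₂ = 552 kPa.
ΔU = 0 (ideal gas, T constant).
W = nRT ln(V₂/V₁) = 1.13×8.314×379×ln(0.232) = -5200 J.
Q = ΔU + W = -5200 J.

-5200 J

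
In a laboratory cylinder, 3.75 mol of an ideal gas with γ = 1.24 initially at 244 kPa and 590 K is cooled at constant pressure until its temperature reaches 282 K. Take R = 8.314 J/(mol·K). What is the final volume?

36.0 L

V₁ = nRT₁/P₁ = 3.75×8.314×590/244 = 75.4 L.
Isobaric: P stays 244 kPa; V/T = const ⇒ T₂ = 282 K, V₂ = 36.0 L.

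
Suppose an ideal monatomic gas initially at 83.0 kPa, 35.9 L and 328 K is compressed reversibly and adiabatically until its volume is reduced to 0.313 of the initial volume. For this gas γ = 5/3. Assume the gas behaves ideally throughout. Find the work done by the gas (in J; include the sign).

-5230 J

n = P₁V₁/(RT₁) = 83.0×35.9/(8.314×328) = 1.09 mol.
Adiabatic: TV^(γ−1) = const ⇒ T₂ = 328×(3.19)^0.667 = 712 K; PV^γ = const ⇒ P₂ = 575 kPa.
ΔU = nCvΔT = 1.09×12.5×(712−328) = 5230 J.
Q = 0 for an adiabatic process, so W = −ΔU = -5230 J.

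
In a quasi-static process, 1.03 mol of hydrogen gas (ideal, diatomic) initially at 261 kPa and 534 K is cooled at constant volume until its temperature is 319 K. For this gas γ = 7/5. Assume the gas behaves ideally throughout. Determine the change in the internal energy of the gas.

-4600 J

V₁ = nRT₁/P₁ = 1.03×8.314×534/261 = 17.5 L.
Isochoric: V stays 17.5 L; P/T = const ⇒ T₂ = 319 K, P₂ = 156 kPa.
For an ideal gas ΔU = nCvΔT with Cv = (5/2)R = 20.8 J/(mol·K).
ΔU = 1.03×20.8×(319−534) = -4600 J.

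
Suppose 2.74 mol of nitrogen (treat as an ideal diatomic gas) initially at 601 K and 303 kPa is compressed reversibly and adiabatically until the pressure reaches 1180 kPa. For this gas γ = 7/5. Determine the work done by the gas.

V₁ = nRT₁/P₁ = 2.74×8.314×601/303 = 45.2 L.
Adiabatic: T₂/T₁ = (P₂/P₁)^((γ−1)/γ) ⇒ T₂ = 601×(3.89)^0.286 = 886 K; V₂ = 17.1 L.
ΔU = nCvΔT = 2.74×20.8×(886−601) = 16200 J.
Q = 0 for an adiabatic process, so W = −ΔU = -16200 J.

-16200 J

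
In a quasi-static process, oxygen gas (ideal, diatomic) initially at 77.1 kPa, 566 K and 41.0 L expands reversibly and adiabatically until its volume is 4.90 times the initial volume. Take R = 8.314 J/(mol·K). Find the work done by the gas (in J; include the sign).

3720 J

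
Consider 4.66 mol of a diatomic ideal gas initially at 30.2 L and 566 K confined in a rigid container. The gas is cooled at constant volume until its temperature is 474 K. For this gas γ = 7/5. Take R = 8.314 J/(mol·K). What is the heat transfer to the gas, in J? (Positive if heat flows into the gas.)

-8910 J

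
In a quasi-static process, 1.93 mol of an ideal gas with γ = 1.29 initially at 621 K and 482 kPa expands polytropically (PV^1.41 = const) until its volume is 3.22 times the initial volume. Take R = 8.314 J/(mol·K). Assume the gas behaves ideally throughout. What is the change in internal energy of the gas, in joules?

V₁ = nRT₁/P₁ = 1.93×8.314×621/482 = 20.7 L.
Polytropic n=1.41: T₂ = T₁(V₁/V₂)^(n−1) = 621×(0.311)^0.41 = 384 K; P₂ = P₁(V₁/V₂)^n = 92.7 kPa.
For an ideal gas ΔU = nCvΔT with Cv = R/(γ−1) = 28.7 J/(mol·K).
ΔU = 1.93×28.7×(384−621) = -13100 J.

-13100 J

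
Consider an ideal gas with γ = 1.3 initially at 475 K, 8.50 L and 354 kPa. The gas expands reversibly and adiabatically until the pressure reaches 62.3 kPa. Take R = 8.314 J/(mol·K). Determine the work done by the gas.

n = P₁V₁/(RT₁) = 354×8.50/(8.314×475) = 0.762 mol.
Adiabatic: T₂/T₁ = (P₂/P₁)^((γ−1)/γ) ⇒ T₂ = 475×(0.176)^0.231 = 318 K; V₂ = 32.3 L.
ΔU = nCvΔT = 0.762×27.7×(318−475) = -3310 J.
Q = 0 for an adiabatic process, so W = −ΔU = 3310 J.

3310 J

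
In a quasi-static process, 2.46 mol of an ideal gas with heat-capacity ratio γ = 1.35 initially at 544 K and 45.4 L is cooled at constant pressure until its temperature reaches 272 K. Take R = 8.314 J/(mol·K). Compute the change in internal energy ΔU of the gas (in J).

P₁ = nRT₁/V₁ = 2.46×8.314×544/45.4 = 245 kPa.
Isobaric: P stays 245 kPa; V/T = const ⇒ T₂ = 272 K, V₂ = 22.7 L.
For an ideal gas ΔU = nCvΔT with Cv = R/(γ−1) = 23.8 J/(mol·K).
ΔU = 2.46×23.8×(272−544) = -15900 J.

-15900 J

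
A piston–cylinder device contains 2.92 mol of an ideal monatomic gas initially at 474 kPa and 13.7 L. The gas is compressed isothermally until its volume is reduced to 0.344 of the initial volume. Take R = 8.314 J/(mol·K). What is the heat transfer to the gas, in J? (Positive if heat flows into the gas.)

-6930 J

T₁ = P₁V₁/(nR) = 474×13.7/(2.92×8.314) = 267 K.
Isothermal: T stays 267 K; PV = const ⇒ V₂ = 4.71 L, P₂ = 1380 kPa.
ΔU = 0 (ideal gas, T constant).
W = nRT ln(V₂/V₁) = 2.92×8.314×267×ln(0.344) = -6930 J.
Q = ΔU + W = -6930 J.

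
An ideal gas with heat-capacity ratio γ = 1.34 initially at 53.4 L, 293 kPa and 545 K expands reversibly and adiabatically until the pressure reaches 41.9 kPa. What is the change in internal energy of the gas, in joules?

n = P₁V₁/(RT₁) = 293×53.4/(8.314×545) = 3.45 mol.
Adiabatic: T₂/T₁ = (P₂/P₁)^((γ−1)/γ) ⇒ T₂ = 545×(0.143)^0.254 = 333 K; V₂ = 228 L.
For an ideal gas ΔU = nCvΔT with Cv = R/(γ−1) = 24.5 J/(mol·K).
ΔU = 3.45×24.5×(333−545) = -17900 J.

-17900 J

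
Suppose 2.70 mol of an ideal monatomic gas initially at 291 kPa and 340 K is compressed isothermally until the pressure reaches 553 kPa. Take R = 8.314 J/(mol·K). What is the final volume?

V₁ = nRT₁/P₁ = 2.70×8.314×340/291 = 26.2 L.
Isothermal: T stays 340 K; PV = const ⇒ V₂ = 13.8 L, P₂ = 553 kPa.

13.8 L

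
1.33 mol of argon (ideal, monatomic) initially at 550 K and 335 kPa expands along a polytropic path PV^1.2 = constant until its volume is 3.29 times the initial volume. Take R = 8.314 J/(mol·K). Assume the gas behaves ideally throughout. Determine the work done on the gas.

-6440 J

V₁ = nRT₁/P₁ = 1.33×8.314×550/335 = 18.2 L.
Polytropic n=1.2: T₂ = T₁(V₁/V₂)^(n−1) = 550×(0.304)^0.20 = 433 K; P₂ = P₁(V₁/V₂)^n = 80.2 kPa.
W = (P₁V₁−P₂V₂)/(n−1) = (335×18.2−80.2×59.7)/0.20 = 6440 J.
Work done on the gas = −W_by = -6440 J.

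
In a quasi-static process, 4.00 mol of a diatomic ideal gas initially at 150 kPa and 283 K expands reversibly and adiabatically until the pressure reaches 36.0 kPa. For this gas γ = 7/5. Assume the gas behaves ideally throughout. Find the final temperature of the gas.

V₁ = nRT₁/P₁ = 4.00×8.314×283/150 = 62.7 L.
Adiabatic: T₂/T₁ = (P₂/P₁)^((γ−1)/γ) ⇒ T₂ = 283×(0.240)^0.286 = 188 K; V₂ = 174 L.

188 K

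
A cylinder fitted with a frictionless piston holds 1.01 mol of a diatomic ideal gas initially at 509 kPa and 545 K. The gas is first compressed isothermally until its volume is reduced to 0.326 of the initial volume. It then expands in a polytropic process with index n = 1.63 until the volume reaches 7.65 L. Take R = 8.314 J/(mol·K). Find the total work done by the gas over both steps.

-1830 J

V₁ = nRT₁/P₁ = 1.01×8.314×545/509 = 8.99 L.
Step 1 — Isothermal: T stays 545 K; PV = const ⇒ V₂ = 2.93 L, P₂ = 1560 kPa.
ΔU = 0 (ideal gas, T constant).
W = nRT ln(V₂/V₁) = 1.01×8.314×545×ln(0.326) = -5130 J.
Q = ΔU + W = -5130 J.
State after step 1: P = 1560 kPa, V = 2.93 L, T = 545 K.
Step 2 — Polytropic n=1.63: T₂ = T₁(V₁/V₂)^(n−1) = 545×(0.383)^0.63 = 298 K; P₂ = P₁(V₁/V₂)^n = 327 kPa.
W = (P₁V₁−P₂V₂)/(n−1) = (1560×2.93−327×7.65)/0.63 = 3290 J.
ΔU = nCvΔT = 1.01×20.8×(298−545) = -5190 J.
Q = ΔU + W = -1890 J.
Net over both steps: W = -1830 J, Q = -7020 J, ΔU = -5190 J.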